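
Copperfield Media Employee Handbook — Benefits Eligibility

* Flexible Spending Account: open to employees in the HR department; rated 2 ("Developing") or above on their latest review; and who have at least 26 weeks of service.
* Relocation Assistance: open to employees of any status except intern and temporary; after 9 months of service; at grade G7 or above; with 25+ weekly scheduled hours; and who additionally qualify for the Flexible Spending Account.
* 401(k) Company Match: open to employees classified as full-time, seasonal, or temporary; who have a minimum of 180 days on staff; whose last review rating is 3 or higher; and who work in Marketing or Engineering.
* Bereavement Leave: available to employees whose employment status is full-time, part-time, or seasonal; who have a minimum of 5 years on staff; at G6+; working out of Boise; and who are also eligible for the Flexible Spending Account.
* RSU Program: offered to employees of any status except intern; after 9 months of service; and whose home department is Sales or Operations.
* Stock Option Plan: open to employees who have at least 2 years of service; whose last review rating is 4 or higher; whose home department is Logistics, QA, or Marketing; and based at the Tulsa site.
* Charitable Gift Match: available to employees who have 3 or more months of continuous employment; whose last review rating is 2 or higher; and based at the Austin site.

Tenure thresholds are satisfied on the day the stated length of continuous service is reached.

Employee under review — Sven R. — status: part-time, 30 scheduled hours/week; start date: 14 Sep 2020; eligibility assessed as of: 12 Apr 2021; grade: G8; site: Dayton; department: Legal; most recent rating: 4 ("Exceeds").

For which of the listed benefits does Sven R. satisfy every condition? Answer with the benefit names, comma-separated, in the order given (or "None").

None

Service from 14 Sep 2020 to 12 Apr 2021: 210 days.
Flexible Spending Account — dept Legal ✗ → not eligible.
Relocation Assistance — status part-time ✓ (not excluded); service 210 days < 9 months (≈270 days) ✗ → not eligible.
401(k) Company Match — status part-time ✗ (requires full-time, seasonal, or temporary) → not eligible.
Bereavement Leave — status part-time ✓; service 210 days < 5 years (≈1825 days) ✗ → not eligible.
RSU Program — status part-time ✓ (not excluded); service 210 days < 9 months (≈270 days) ✗ → not eligible.
Stock Option Plan — service 210 days < 2 years (≈730 days) ✗ → not eligible.
Charitable Gift Match — service 210 days ≥ 3 months (≈90 days) ✓; rating 4 ≥ 2 ✓; site Dayton ✗ (not Austin) → not eligible.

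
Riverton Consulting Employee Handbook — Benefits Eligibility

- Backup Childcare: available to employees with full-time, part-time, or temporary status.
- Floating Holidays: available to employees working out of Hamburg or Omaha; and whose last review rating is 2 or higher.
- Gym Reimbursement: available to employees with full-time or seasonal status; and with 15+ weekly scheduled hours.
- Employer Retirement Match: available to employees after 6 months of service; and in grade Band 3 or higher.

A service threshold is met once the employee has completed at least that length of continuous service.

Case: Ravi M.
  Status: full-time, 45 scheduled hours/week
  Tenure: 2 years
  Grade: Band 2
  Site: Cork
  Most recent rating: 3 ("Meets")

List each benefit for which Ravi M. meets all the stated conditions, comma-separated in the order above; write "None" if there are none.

Backup Childcare, Gym Reimbursement

Backup Childcare — status full-time ✓ → eligible.
Floating Holidays — site Cork ✗ (not Hamburg or Omaha) → not eligible.
Gym Reimbursement — status full-time ✓; 45 hrs/wk ≥ 15 ✓ → eligible.
Employer Retirement Match — service 2 years ≥ 6 months (≈180 days) ✓; grade Band 2 < Band 3 ✗ → not eligible.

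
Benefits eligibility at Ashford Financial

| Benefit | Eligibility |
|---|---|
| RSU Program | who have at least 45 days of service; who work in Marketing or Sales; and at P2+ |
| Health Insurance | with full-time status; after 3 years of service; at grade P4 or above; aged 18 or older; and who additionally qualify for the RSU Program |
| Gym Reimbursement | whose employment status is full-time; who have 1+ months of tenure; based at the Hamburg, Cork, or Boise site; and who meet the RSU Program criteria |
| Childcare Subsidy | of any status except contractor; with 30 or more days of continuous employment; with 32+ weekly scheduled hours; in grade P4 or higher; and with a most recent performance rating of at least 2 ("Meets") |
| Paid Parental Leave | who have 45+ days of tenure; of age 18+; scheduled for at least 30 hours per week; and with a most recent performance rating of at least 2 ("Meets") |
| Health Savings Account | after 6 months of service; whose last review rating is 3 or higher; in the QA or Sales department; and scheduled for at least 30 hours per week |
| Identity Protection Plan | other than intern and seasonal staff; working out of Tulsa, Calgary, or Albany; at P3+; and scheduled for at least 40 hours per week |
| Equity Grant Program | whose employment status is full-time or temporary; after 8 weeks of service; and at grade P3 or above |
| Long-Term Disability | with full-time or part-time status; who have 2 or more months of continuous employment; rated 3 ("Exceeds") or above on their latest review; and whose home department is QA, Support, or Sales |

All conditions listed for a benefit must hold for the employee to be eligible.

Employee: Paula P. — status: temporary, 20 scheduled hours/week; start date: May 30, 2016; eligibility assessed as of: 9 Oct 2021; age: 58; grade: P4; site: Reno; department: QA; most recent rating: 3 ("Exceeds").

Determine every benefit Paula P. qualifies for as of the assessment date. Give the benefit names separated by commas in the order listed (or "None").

Service from May 30, 2016 to 9 Oct 2021: 1958 days.
RSU Program — service 1958 days ≥ 45 days ✓; dept QA ✗ → not eligible.
Health Insurance — status temporary ✗ (requires full-time) → not eligible.
Gym Reimbursement — status temporary ✗ (requires full-time) → not eligible.
Childcare Subsidy — status temporary ✓ (not excluded); service 1958 days ≥ 30 days ✓; 20 hrs/wk < 32 ✗ → not eligible.
Paid Parental Leave — service 1958 days ≥ 45 days ✓; age 58 ≥ 18 ✓; 20 hrs/wk < 30 ✗ → not eligible.
Health Savings Account — service 1958 days ≥ 6 months (≈180 days) ✓; rating 3 ≥ 3 ✓; dept QA ✓; 20 hrs/wk < 30 ✗ → not eligible.
Identity Protection Plan — status temporary ✓ (not excluded); site Reno ✗ (not Tulsa, Calgary, or Albany) → not eligible.
Equity Grant Program — status temporary ✓; service 1958 days ≥ 8 weeks (≈56 days) ✓; grade P4 ≥ P3 ✓ → eligible.
Long-Term Disability — status temporary ✗ (requires full-time or part-time) → not eligible.

Equity Grant Program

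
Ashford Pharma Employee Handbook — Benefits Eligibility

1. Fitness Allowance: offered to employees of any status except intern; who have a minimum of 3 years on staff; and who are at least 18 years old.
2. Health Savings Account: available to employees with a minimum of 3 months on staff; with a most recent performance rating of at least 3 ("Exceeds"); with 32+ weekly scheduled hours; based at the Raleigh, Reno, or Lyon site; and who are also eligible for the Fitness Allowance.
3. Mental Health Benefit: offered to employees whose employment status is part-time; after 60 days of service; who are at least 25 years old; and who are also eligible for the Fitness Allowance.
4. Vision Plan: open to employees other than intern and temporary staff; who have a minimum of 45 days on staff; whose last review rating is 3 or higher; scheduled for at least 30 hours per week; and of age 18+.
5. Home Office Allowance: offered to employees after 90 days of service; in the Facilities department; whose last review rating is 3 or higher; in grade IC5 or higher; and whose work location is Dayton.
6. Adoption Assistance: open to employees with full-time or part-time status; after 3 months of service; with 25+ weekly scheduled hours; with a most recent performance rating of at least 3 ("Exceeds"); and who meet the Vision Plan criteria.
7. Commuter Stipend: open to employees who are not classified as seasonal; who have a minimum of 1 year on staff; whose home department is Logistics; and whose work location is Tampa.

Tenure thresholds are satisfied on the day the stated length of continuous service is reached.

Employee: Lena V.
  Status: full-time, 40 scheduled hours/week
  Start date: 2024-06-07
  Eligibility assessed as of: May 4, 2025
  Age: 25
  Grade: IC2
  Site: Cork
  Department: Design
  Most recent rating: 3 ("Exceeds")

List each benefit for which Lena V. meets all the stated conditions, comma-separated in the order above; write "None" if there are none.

Vision Plan, Adoption Assistance

Service from 2024-06-07 to May 4, 2025: 331 days.
Fitness Allowance — status full-time ✓ (not excluded); service 331 days < 3 years (≈1095 days) ✗ → not eligible.
Health Savings Account — service 331 days ≥ 3 months (≈90 days) ✓; rating 3 ≥ 3 ✓; 40 hrs/wk ≥ 32 ✓; site Cork ✗ (not Raleigh, Reno, or Lyon) → not eligible.
Mental Health Benefit — status full-time ✗ (requires part-time) → not eligible.
Vision Plan — status full-time ✓ (not excluded); service 331 days ≥ 45 days ✓; rating 3 ≥ 3 ✓; 40 hrs/wk ≥ 30 ✓; age 25 ≥ 18 ✓ → eligible.
Home Office Allowance — service 331 days ≥ 90 days ✓; dept Design ✗ → not eligible.
Adoption Assistance — status full-time ✓; service 331 days ≥ 3 months (≈90 days) ✓; 40 hrs/wk ≥ 25 ✓; rating 3 ≥ 3 ✓; eligible for Vision Plan ✓ → eligible.
Commuter Stipend — status full-time ✓ (not excluded); service 331 days < 1 year (≈365 days) ✗ → not eligible.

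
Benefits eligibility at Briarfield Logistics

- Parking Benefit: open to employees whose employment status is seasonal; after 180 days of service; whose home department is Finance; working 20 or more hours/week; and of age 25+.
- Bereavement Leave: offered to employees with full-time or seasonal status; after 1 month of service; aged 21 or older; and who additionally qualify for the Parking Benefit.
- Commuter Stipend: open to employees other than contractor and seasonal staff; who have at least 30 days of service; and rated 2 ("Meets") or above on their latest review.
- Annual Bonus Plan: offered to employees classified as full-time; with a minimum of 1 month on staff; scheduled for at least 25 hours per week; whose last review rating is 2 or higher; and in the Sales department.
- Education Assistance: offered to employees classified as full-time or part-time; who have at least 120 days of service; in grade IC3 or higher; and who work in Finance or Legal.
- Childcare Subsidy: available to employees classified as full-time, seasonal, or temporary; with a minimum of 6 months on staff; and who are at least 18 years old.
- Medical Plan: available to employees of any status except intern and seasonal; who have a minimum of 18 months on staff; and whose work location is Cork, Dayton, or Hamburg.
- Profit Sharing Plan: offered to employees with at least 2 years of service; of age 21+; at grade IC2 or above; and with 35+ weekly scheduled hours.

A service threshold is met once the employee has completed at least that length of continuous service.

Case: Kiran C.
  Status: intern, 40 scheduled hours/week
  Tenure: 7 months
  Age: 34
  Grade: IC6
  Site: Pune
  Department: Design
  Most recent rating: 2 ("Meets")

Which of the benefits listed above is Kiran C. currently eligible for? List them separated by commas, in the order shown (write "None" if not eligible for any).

Parking Benefit — status intern ✗ (requires seasonal) → not eligible.
Bereavement Leave — status intern ✗ (requires full-time or seasonal) → not eligible.
Commuter Stipend — status intern ✓ (not excluded); service 7 months ≥ 30 days ✓; rating 2 ≥ 2 ✓ → eligible.
Annual Bonus Plan — status intern ✗ (requires full-time) → not eligible.
Education Assistance — status intern ✗ (requires full-time or part-time) → not eligible.
Childcare Subsidy — status intern ✗ (requires full-time, seasonal, or temporary) → not eligible.
Medical Plan — status intern ✗ (excluded) → not eligible.
Profit Sharing Plan — service 7 months < 2 years (≈730 days) ✗ → not eligible.

Commuter Stipend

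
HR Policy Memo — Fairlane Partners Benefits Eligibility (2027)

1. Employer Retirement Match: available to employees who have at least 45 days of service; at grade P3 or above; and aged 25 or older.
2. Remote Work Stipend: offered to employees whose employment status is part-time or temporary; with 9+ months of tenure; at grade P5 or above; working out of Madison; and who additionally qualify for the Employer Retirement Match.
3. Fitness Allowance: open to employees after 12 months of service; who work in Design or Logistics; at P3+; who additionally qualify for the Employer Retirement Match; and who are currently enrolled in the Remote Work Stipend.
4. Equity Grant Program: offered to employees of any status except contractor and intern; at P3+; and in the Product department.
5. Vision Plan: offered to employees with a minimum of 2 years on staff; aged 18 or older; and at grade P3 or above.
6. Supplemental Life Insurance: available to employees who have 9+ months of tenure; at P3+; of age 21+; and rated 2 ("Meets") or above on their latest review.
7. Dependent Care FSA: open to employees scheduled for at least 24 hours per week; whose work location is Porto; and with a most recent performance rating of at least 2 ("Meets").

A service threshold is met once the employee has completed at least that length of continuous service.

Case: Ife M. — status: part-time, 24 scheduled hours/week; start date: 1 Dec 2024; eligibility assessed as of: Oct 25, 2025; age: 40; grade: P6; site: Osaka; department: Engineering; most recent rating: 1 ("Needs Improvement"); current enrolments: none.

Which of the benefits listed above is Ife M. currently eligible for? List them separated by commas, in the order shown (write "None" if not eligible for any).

Employer Retirement Match

Service from 1 Dec 2024 to Oct 25, 2025: 328 days.
Employer Retirement Match — service 328 days ≥ 45 days ✓; grade P6 ≥ P3 ✓; age 40 ≥ 25 ✓ → eligible.
Remote Work Stipend — status part-time ✓; service 328 days ≥ 9 months (≈270 days) ✓; grade P6 ≥ P5 ✓; site Osaka ✗ (not Madison) → not eligible.
Fitness Allowance — service 328 days < 12 months (≈360 days) ✗ → not eligible.
Equity Grant Program — status part-time ✓ (not excluded); grade P6 ≥ P3 ✓; dept Engineering ✗ → not eligible.
Vision Plan — service 328 days < 2 years (≈730 days) ✗ → not eligible.
Supplemental Life Insurance — service 328 days ≥ 9 months (≈270 days) ✓; grade P6 ≥ P3 ✓; age 40 ≥ 21 ✓; rating 1 < 2 ✗ → not eligible.
Dependent Care FSA — 24 hrs/wk ≥ 24 ✓; site Osaka ✗ (not Porto) → not eligible.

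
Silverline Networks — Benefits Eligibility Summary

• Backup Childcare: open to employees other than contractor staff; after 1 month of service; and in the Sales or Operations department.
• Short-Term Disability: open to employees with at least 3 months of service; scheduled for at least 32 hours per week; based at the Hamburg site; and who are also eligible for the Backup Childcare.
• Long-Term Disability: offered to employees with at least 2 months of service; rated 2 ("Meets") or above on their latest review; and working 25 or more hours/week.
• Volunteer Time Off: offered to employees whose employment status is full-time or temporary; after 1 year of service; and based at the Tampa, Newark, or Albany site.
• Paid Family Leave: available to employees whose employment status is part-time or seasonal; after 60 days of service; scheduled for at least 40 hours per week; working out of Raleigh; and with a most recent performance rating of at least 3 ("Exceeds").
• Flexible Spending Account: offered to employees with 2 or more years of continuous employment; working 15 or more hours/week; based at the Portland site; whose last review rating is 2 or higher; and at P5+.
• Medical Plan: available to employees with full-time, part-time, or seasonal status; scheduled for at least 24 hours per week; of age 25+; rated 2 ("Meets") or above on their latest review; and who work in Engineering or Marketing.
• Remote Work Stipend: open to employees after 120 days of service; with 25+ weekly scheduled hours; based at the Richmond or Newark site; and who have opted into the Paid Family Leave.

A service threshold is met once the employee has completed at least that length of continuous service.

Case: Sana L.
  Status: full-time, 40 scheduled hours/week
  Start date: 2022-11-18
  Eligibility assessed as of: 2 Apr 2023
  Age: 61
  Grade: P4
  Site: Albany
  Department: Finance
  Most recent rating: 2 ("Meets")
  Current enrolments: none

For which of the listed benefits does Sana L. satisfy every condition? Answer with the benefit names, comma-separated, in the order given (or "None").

Long-Term Disability

Service from 2022-11-18 to 2 Apr 2023: 135 days.
Backup Childcare — status full-time ✓ (not excluded); service 135 days ≥ 1 month (≈30 days) ✓; dept Finance ✗ → not eligible.
Short-Term Disability — service 135 days ≥ 3 months (≈90 days) ✓; 40 hrs/wk ≥ 32 ✓; site Albany ✗ (not Hamburg) → not eligible.
Long-Term Disability — service 135 days ≥ 2 months (≈60 days) ✓; rating 2 ≥ 2 ✓; 40 hrs/wk ≥ 25 ✓ → eligible.
Volunteer Time Off — status full-time ✓; service 135 days < 1 year (≈365 days) ✗ → not eligible.
Paid Family Leave — status full-time ✗ (requires part-time or seasonal) → not eligible.
Flexible Spending Account — service 135 days < 2 years (≈730 days) ✗ → not eligible.
Medical Plan — status full-time ✓; 40 hrs/wk ≥ 24 ✓; age 61 ≥ 25 ✓; rating 2 ≥ 2 ✓; dept Finance ✗ → not eligible.
Remote Work Stipend — service 135 days ≥ 120 days ✓; 40 hrs/wk ≥ 25 ✓; site Albany ✗ (not Richmond or Newark) → not eligible.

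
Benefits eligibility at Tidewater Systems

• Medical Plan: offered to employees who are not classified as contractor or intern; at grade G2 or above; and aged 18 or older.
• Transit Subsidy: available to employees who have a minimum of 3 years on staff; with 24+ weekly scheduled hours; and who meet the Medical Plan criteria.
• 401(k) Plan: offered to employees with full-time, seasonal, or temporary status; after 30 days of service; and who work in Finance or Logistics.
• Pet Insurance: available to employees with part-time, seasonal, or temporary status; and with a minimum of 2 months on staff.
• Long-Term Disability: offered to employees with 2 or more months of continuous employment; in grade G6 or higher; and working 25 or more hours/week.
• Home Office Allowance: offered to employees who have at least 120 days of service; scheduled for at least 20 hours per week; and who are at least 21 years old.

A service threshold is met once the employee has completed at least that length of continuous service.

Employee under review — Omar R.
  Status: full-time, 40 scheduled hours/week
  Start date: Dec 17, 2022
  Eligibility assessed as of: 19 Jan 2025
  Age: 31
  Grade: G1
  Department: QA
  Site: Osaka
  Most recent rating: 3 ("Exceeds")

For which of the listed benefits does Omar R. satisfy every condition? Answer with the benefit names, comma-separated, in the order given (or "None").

Home Office Allowance

Service from Dec 17, 2022 to 19 Jan 2025: 764 days.
Medical Plan — status full-time ✓ (not excluded); grade G1 < G2 ✗ → not eligible.
Transit Subsidy — service 764 days < 3 years (≈1095 days) ✗ → not eligible.
401(k) Plan — status full-time ✓; service 764 days ≥ 30 days ✓; dept QA ✗ → not eligible.
Pet Insurance — status full-time ✗ (requires part-time, seasonal, or temporary) → not eligible.
Long-Term Disability — service 764 days ≥ 2 months (≈60 days) ✓; grade G1 < G6 ✗ → not eligible.
Home Office Allowance — service 764 days ≥ 120 days ✓; 40 hrs/wk ≥ 20 ✓; age 31 ≥ 21 ✓ → eligible.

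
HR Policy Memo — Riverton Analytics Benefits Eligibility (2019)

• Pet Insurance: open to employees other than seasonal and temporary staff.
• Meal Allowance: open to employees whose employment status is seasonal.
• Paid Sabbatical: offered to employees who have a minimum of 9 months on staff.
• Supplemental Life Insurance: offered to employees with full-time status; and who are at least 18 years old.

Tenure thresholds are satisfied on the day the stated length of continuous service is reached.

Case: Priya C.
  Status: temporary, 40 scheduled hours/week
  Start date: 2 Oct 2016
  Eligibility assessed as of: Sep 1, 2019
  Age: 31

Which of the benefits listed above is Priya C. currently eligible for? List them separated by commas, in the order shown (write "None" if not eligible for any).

Paid Sabbatical

Service from 2 Oct 2016 to Sep 1, 2019: 1064 days.
Pet Insurance — status temporary ✗ (excluded) → not eligible.
Meal Allowance — status temporary ✗ (requires seasonal) → not eligible.
Paid Sabbatical — service 1064 days ≥ 9 months (≈270 days) ✓ → eligible.
Supplemental Life Insurance — status temporary ✗ (requires full-time) → not eligible.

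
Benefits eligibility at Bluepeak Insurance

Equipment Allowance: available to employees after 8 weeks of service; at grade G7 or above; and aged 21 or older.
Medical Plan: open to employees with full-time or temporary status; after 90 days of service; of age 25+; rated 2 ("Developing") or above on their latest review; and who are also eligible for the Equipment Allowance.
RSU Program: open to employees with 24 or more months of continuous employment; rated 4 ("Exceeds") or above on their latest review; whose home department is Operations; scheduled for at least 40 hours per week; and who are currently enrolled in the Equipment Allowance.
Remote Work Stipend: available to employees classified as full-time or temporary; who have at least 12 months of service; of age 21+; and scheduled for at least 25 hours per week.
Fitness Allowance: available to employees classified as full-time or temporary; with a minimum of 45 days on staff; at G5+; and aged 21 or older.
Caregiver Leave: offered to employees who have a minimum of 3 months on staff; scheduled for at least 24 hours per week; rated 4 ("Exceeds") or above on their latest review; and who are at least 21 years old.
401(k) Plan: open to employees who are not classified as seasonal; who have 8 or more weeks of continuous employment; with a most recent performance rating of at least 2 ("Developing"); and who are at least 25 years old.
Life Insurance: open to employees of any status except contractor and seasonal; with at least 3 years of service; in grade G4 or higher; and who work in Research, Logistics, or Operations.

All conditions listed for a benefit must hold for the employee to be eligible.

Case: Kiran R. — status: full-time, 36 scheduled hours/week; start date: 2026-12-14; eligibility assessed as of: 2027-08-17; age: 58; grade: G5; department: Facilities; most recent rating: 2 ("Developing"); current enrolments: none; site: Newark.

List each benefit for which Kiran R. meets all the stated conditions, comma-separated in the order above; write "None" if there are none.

Fitness Allowance, 401(k) Plan

Service from 2026-12-14 to 2027-08-17: 246 days.
Equipment Allowance — service 246 days ≥ 8 weeks (≈56 days) ✓; grade G5 < G7 ✗ → not eligible.
Medical Plan — status full-time ✓; service 246 days ≥ 90 days ✓; age 58 ≥ 25 ✓; rating 2 ≥ 2 ✓; not eligible for Equipment Allowance ✗ → not eligible.
RSU Program — service 246 days < 24 months (≈720 days) ✗ → not eligible.
Remote Work Stipend — status full-time ✓; service 246 days < 12 months (≈360 days) ✗ → not eligible.
Fitness Allowance — status full-time ✓; service 246 days ≥ 45 days ✓; grade G5 ≥ G5 ✓; age 58 ≥ 21 ✓ → eligible.
Caregiver Leave — service 246 days ≥ 3 months (≈90 days) ✓; 36 hrs/wk ≥ 24 ✓; rating 2 < 4 ✗ → not eligible.
401(k) Plan — status full-time ✓ (not excluded); service 246 days ≥ 8 weeks (≈56 days) ✓; rating 2 ≥ 2 ✓; age 58 ≥ 25 ✓ → eligible.
Life Insurance — status full-time ✓ (not excluded); service 246 days < 3 years (≈1095 days) ✗ → not eligible.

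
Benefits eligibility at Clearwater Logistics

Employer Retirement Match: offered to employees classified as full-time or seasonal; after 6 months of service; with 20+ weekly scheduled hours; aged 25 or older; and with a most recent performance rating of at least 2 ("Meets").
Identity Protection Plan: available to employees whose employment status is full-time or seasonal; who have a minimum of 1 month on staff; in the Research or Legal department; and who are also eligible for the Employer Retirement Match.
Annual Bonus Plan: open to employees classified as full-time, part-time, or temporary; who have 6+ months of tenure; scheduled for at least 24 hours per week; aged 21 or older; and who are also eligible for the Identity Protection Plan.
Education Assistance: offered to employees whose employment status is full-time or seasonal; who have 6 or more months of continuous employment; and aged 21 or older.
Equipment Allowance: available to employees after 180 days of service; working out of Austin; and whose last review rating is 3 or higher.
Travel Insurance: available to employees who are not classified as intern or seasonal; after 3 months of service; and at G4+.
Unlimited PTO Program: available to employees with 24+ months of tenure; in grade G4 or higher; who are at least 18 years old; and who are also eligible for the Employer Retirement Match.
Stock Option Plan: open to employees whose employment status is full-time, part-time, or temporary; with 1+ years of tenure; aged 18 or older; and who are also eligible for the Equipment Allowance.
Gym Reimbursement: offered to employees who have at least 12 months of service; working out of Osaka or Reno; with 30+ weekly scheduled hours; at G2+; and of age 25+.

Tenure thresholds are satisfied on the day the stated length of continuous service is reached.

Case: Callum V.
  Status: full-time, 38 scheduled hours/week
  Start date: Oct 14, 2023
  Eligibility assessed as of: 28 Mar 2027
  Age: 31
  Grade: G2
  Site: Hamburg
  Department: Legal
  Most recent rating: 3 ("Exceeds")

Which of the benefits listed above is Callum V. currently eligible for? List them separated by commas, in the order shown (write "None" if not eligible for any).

Service from Oct 14, 2023 to 28 Mar 2027: 1261 days.
Employer Retirement Match — status full-time ✓; service 1261 days ≥ 6 months (≈180 days) ✓; 38 hrs/wk ≥ 20 ✓; age 31 ≥ 25 ✓; rating 3 ≥ 2 ✓ → eligible.
Identity Protection Plan — status full-time ✓; service 1261 days ≥ 1 month (≈30 days) ✓; dept Legal ✓; eligible for Employer Retirement Match ✓ → eligible.
Annual Bonus Plan — status full-time ✓; service 1261 days ≥ 6 months (≈180 days) ✓; 38 hrs/wk ≥ 24 ✓; age 31 ≥ 21 ✓; eligible for Identity Protection Plan ✓ → eligible.
Education Assistance — status full-time ✓; service 1261 days ≥ 6 months (≈180 days) ✓; age 31 ≥ 21 ✓ → eligible.
Equipment Allowance — service 1261 days ≥ 180 days ✓; site Hamburg ✗ (not Austin) → not eligible.
Travel Insurance — status full-time ✓ (not excluded); service 1261 days ≥ 3 months (≈90 days) ✓; grade G2 < G4 ✗ → not eligible.
Unlimited PTO Program — service 1261 days ≥ 24 months (≈720 days) ✓; grade G2 < G4 ✗ → not eligible.
Stock Option Plan — status full-time ✓; service 1261 days ≥ 1 year (≈365 days) ✓; age 31 ≥ 18 ✓; not eligible for Equipment Allowance ✗ → not eligible.
Gym Reimbursement — service 1261 days ≥ 12 months (≈360 days) ✓; site Hamburg ✗ (not Osaka or Reno) → not eligible.

Employer Retirement Match, Identity Protection Plan, Annual Bonus Plan, Education Assistance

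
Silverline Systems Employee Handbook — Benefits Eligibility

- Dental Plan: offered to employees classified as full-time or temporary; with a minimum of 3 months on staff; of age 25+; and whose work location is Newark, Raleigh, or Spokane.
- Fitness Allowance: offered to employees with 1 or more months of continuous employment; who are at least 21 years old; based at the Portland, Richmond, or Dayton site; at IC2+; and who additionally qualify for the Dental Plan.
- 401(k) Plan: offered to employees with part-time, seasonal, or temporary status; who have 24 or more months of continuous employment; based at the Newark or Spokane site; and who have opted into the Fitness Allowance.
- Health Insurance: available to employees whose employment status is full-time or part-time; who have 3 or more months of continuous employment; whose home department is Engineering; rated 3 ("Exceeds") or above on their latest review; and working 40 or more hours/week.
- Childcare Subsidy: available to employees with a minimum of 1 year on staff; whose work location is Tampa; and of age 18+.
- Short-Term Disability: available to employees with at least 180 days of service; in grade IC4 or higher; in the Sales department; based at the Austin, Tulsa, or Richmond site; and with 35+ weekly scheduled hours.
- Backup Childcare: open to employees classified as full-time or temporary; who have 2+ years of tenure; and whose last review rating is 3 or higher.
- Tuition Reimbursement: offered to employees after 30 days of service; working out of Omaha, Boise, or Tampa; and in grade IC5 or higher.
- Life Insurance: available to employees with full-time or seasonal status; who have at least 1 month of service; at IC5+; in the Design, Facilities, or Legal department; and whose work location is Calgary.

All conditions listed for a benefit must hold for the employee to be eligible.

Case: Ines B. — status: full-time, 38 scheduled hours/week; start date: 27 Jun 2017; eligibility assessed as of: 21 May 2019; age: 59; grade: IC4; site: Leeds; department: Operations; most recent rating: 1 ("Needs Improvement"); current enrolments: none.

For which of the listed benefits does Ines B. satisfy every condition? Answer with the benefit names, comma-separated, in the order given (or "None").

None

Service from 27 Jun 2017 to 21 May 2019: 693 days.
Dental Plan — status full-time ✓; service 693 days ≥ 3 months (≈90 days) ✓; age 59 ≥ 25 ✓; site Leeds ✗ (not Newark, Raleigh, or Spokane) → not eligible.
Fitness Allowance — service 693 days ≥ 1 month (≈30 days) ✓; age 59 ≥ 21 ✓; site Leeds ✗ (not Portland, Richmond, or Dayton) → not eligible.
401(k) Plan — status full-time ✗ (requires part-time, seasonal, or temporary) → not eligible.
Health Insurance — status full-time ✓; service 693 days ≥ 3 months (≈90 days) ✓; dept Operations ✗ → not eligible.
Childcare Subsidy — service 693 days ≥ 1 year (≈365 days) ✓; site Leeds ✗ (not Tampa) → not eligible.
Short-Term Disability — service 693 days ≥ 180 days ✓; grade IC4 ≥ IC4 ✓; dept Operations ✗ → not eligible.
Backup Childcare — status full-time ✓; service 693 days < 2 years (≈730 days) ✗ → not eligible.
Tuition Reimbursement — service 693 days ≥ 30 days ✓; site Leeds ✗ (not Omaha, Boise, or Tampa) → not eligible.
Life Insurance — status full-time ✓; service 693 days ≥ 1 month (≈30 days) ✓; grade IC4 < IC5 ✗ → not eligible.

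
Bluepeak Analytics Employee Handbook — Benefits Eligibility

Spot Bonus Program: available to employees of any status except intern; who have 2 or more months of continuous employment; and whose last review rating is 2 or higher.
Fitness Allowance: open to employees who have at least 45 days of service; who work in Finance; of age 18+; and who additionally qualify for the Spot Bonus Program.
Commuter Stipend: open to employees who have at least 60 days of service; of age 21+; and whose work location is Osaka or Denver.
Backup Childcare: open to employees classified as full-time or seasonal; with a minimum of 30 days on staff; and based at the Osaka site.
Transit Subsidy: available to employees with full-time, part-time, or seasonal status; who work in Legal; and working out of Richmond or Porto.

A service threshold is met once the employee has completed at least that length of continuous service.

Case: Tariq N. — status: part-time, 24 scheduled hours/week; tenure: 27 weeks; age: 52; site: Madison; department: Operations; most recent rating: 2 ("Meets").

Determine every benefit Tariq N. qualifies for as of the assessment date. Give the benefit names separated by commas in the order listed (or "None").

Spot Bonus Program — status part-time ✓ (not excluded); service 27 weeks ≥ 2 months (≈60 days) ✓; rating 2 ≥ 2 ✓ → eligible.
Fitness Allowance — service 27 weeks ≥ 45 days ✓; dept Operations ✗ → not eligible.
Commuter Stipend — service 27 weeks ≥ 60 days ✓; age 52 ≥ 21 ✓; site Madison ✗ (not Osaka or Denver) → not eligible.
Backup Childcare — status part-time ✗ (requires full-time or seasonal) → not eligible.
Transit Subsidy — status part-time ✓; dept Operations ✗ → not eligible.

Spot Bonus Program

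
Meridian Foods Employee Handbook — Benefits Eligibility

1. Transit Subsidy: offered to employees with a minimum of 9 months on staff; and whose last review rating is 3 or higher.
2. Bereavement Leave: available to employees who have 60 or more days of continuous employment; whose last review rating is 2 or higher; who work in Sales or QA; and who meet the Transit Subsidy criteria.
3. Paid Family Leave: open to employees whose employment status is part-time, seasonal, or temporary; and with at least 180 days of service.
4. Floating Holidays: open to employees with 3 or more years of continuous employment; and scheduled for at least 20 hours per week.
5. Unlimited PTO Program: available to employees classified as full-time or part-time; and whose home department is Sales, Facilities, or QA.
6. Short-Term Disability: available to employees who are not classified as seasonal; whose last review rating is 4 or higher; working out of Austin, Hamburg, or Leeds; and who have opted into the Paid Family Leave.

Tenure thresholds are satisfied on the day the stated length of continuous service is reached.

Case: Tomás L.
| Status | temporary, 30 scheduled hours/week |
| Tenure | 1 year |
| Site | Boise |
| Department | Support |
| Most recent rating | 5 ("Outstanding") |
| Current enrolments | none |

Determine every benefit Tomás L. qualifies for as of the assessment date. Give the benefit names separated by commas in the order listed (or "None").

Transit Subsidy — service 1 year ≥ 9 months (≈270 days) ✓; rating 5 ≥ 3 ✓ → eligible.
Bereavement Leave — service 1 year ≥ 60 days ✓; rating 5 ≥ 2 ✓; dept Support ✗ → not eligible.
Paid Family Leave — status temporary ✓; service 1 year ≥ 180 days ✓ → eligible.
Floating Holidays — service 1 year < 3 years ✗ → not eligible.
Unlimited PTO Program — status temporary ✗ (requires full-time or part-time) → not eligible.
Short-Term Disability — status temporary ✓ (not excluded); rating 5 ≥ 4 ✓; site Boise ✗ (not Austin, Hamburg, or Leeds) → not eligible.

Transit Subsidy, Paid Family Leave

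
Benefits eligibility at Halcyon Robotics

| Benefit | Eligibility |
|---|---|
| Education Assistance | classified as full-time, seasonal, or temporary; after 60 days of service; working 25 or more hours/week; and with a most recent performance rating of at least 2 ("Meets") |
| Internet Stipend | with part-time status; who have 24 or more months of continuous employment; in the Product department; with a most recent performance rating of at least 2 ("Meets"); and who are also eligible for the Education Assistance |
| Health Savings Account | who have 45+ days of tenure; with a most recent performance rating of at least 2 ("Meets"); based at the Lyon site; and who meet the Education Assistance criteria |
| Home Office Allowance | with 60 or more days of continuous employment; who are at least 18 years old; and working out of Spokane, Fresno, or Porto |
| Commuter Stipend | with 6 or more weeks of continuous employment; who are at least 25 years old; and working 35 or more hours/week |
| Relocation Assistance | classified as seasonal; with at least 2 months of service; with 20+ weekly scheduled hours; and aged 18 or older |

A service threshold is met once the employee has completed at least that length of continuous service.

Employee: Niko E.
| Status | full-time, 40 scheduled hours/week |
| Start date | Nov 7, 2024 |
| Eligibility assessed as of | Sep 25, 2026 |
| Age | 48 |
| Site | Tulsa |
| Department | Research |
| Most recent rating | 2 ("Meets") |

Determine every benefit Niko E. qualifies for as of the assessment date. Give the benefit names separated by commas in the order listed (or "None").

Service from Nov 7, 2024 to Sep 25, 2026: 687 days.
Education Assistance — status full-time ✓; service 687 days ≥ 60 days ✓; 40 hrs/wk ≥ 25 ✓; rating 2 ≥ 2 ✓ → eligible.
Internet Stipend — status full-time ✗ (requires part-time) → not eligible.
Health Savings Account — service 687 days ≥ 45 days ✓; rating 2 ≥ 2 ✓; site Tulsa ✗ (not Lyon) → not eligible.
Home Office Allowance — service 687 days ≥ 60 days ✓; age 48 ≥ 18 ✓; site Tulsa ✗ (not Spokane, Fresno, or Porto) → not eligible.
Commuter Stipend — service 687 days ≥ 6 weeks (≈42 days) ✓; age 48 ≥ 25 ✓; 40 hrs/wk ≥ 35 ✓ → eligible.
Relocation Assistance — status full-time ✗ (requires seasonal) → not eligible.

Education Assistance, Commuter Stipend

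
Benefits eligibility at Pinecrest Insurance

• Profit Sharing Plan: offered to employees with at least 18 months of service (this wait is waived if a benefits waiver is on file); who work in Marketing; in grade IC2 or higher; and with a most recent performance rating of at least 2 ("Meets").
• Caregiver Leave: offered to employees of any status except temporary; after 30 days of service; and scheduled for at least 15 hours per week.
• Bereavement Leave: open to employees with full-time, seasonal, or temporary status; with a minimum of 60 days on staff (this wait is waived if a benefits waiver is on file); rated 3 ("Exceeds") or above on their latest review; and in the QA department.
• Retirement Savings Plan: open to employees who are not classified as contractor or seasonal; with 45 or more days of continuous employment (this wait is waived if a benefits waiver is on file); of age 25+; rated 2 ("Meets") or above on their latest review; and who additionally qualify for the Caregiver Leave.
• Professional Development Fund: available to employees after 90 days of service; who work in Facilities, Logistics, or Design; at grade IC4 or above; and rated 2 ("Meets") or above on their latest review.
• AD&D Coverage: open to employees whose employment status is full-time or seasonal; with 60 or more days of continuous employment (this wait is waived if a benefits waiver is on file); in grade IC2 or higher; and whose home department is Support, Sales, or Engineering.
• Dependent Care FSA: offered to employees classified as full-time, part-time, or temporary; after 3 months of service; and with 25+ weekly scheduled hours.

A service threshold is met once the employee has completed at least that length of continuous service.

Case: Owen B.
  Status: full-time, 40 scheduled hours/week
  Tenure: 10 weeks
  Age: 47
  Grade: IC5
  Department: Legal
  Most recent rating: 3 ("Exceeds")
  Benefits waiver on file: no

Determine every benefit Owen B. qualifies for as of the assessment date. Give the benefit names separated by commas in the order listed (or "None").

Profit Sharing Plan — no waiver, service 10 weeks < 18 months (≈540 days) ✗ → not eligible.
Caregiver Leave — status full-time ✓ (not excluded); service 10 weeks ≥ 30 days ✓; 40 hrs/wk ≥ 15 ✓ → eligible.
Bereavement Leave — status full-time ✓; no waiver, service 10 weeks ≥ 60 days ✓; rating 3 ≥ 3 ✓; dept Legal ✗ → not eligible.
Retirement Savings Plan — status full-time ✓ (not excluded); no waiver, service 10 weeks ≥ 45 days ✓; age 47 ≥ 25 ✓; rating 3 ≥ 2 ✓; eligible for Caregiver Leave ✓ → eligible.
Professional Development Fund — service 10 weeks < 90 days ✗ → not eligible.
AD&D Coverage — status full-time ✓; no waiver, service 10 weeks ≥ 60 days ✓; grade IC5 ≥ IC2 ✓; dept Legal ✗ → not eligible.
Dependent Care FSA — status full-time ✓; service 10 weeks < 3 months (≈90 days) ✗ → not eligible.

Caregiver Leave, Retirement Savings Plan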